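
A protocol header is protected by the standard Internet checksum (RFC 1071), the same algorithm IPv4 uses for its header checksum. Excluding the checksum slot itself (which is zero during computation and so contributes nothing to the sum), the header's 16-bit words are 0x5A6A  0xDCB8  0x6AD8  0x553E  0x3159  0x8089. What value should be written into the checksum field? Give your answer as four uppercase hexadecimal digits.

One's-complement addition (fold any carry out of bit 15 back into bit 0):
  0x5A6A + 0xDCB8 = 0x13722 → wrap carry → 0x3723
  0x3723 + 0x6AD8 = 0x0A1FB
  0xA1FB + 0x553E = 0x0F739
  0xF739 + 0x3159 = 0x12892 → wrap carry → 0x2893
  0x2893 + 0x8089 = 0x0A91C
One's-complement sum = 0xA91C.
Checksum = ~0xA91C & 0xFFFF = 0x56E3.

56E3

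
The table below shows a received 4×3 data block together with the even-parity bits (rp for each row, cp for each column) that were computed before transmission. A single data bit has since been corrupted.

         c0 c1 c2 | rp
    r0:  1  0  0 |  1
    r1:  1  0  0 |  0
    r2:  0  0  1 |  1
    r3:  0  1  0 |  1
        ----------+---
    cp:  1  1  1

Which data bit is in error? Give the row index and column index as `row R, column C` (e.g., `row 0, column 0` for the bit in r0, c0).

row 1, column 0

Recompute each row's even parity and compare to rp:
  r0: data parity 1, sent rp 1 → ok
  r1: data parity 1, sent rp 0 → mismatch
  r2: data parity 1, sent rp 1 → ok
  r3: data parity 1, sent rp 1 → ok
Recompute each column's even parity and compare to cp:
  c0: data parity 0, sent cp 1 → mismatch
  c1: data parity 1, sent cp 1 → ok
  c2: data parity 1, sent cp 1 → ok
Exactly one row (r1) and one column (c0) fail → the flipped bit is at their intersection.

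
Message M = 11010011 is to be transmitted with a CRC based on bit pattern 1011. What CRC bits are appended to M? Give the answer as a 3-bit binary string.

011

Append 3 zeros: 11010011000. Divide by 1011 (XOR where the leading bit is 1):
  pos 0: 1101 XOR 1011 = 0110
  pos 1: 1100 XOR 1011 = 0111
  pos 2: 1110 XOR 1011 = 0101
  pos 3: 1011 XOR 1011 = 0000
  pos 7: 1000 XOR 1011 = 0011
Remainder (last 3 bits) = 011. This is the CRC / FCS.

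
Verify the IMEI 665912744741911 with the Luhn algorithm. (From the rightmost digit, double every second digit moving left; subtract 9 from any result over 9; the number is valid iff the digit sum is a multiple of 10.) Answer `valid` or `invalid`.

valid

From the right, keep odd positions and double even positions (subtract 9 from any doubled value over 9):
  doubled (positions 2,4,...): 2 2 5 8 4 9 3 → sum 33
  kept (positions 1,3,...): 1 9 4 4 7 1 5 6 → sum 37
Total = 70.
70 mod 10 = 0, so the number is valid.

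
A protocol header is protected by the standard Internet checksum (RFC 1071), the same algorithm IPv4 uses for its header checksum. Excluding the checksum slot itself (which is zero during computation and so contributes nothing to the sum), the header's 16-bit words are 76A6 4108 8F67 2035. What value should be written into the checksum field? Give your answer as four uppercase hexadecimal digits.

98B4

One's-complement addition (fold any carry out of bit 15 back into bit 0):
  0x76A6 + 0x4108 = 0x0B7AE
  0xB7AE + 0x8F67 = 0x14715 → wrap carry → 0x4716
  0x4716 + 0x2035 = 0x0674B
One's-complement sum = 0x674B.
Checksum = ~0x674B & 0xFFFF = 0x98B4.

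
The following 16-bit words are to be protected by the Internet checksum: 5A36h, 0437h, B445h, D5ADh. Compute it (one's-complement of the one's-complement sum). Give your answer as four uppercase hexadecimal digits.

One's-complement addition (fold any carry out of bit 15 back into bit 0):
  0x5A36 + 0x0437 = 0x05E6D
  0x5E6D + 0xB445 = 0x112B2 → wrap carry → 0x12B3
  0x12B3 + 0xD5AD = 0x0E860
One's-complement sum = 0xE860.
Checksum = ~0xE860 & 0xFFFF = 0x179F.

179F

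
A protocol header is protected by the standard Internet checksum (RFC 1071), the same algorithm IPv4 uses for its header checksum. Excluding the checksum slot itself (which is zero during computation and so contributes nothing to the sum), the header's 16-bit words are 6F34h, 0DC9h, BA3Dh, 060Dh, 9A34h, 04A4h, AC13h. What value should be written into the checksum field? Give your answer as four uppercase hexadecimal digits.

One's-complement addition (fold any carry out of bit 15 back into bit 0):
  0x6F34 + 0x0DC9 = 0x07CFD
  0x7CFD + 0xBA3D = 0x1373A → wrap carry → 0x373B
  0x373B + 0x060D = 0x03D48
  0x3D48 + 0x9A34 = 0x0D77C
  0xD77C + 0x04A4 = 0x0DC20
  0xDC20 + 0xAC13 = 0x18833 → wrap carry → 0x8834
One's-complement sum = 0x8834.
Checksum = ~0x8834 & 0xFFFF = 0x77CB.

77CB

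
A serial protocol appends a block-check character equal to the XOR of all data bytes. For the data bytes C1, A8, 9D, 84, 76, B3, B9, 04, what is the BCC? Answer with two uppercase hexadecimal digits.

XOR the bytes together:
  start with 0xC1
  0xC1 ⊕ 0xA8 = 0x69
  0x69 ⊕ 0x9D = 0xF4
  0xF4 ⊕ 0x84 = 0x70
  0x70 ⊕ 0x76 = 0x06
  0x06 ⊕ 0xB3 = 0xB5
  0xB5 ⊕ 0xB9 = 0x0C
  0x0C ⊕ 0x04 = 0x08

08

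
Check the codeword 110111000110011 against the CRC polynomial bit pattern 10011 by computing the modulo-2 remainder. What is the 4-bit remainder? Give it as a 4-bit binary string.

0001

Modulo-2 division of 110111000110011 by 10011:
  pos 0: 11011 XOR 10011 = 01000
  pos 1: 10001 XOR 10011 = 00010
  pos 4: 10000 XOR 10011 = 00011
  pos 7: 11110 XOR 10011 = 01101
  pos 8: 11010 XOR 10011 = 01001
  pos 9: 10011 XOR 10011 = 00000
Remainder = 0001 (nonzero — an error is detected).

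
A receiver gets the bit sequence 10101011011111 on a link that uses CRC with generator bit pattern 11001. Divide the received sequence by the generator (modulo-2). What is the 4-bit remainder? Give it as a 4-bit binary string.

Modulo-2 division of 10101011011111 by 11001:
  pos 0: 10101 XOR 11001 = 01100
  pos 1: 11000 XOR 11001 = 00001
  pos 5: 11101 XOR 11001 = 00100
  pos 7: 10011 XOR 11001 = 01010
  pos 8: 10101 XOR 11001 = 01100
  pos 9: 11001 XOR 11001 = 00000
Remainder = 0000 (zero — the frame passes the CRC check).

0000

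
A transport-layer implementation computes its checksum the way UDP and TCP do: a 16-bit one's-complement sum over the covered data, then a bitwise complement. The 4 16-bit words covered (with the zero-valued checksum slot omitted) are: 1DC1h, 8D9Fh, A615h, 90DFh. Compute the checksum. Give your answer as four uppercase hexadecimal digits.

One's-complement addition (fold any carry out of bit 15 back into bit 0):
  0x1DC1 + 0x8D9F = 0x0AB60
  0xAB60 + 0xA615 = 0x15175 → wrap carry → 0x5176
  0x5176 + 0x90DF = 0x0E255
One's-complement sum = 0xE255.
Checksum = ~0xE255 & 0xFFFF = 0x1DAA.

1DAA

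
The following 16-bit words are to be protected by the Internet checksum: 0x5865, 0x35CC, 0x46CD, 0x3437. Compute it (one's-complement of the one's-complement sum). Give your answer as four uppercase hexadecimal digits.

F6C9

One's-complement addition (fold any carry out of bit 15 back into bit 0):
  0x5865 + 0x35CC = 0x08E31
  0x8E31 + 0x46CD = 0x0D4FE
  0xD4FE + 0x3437 = 0x10935 → wrap carry → 0x0936
One's-complement sum = 0x0936.
Checksum = ~0x0936 & 0xFFFF = 0xF6C9.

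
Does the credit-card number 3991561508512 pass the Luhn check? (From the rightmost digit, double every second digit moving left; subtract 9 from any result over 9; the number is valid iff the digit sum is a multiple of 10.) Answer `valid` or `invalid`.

invalid

From the right, keep odd positions and double even positions (subtract 9 from any doubled value over 9):
  doubled (positions 2,4,...): 2 7 1 3 2 9 → sum 24
  kept (positions 1,3,...): 2 5 0 1 5 9 3 → sum 25
Total = 49.
49 mod 10 = 9, so the number is invalid.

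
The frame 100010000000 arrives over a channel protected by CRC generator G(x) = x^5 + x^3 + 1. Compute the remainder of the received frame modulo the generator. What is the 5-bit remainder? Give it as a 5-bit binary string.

Modulo-2 division of 100010000000 by 101001:
  pos 0: 100010 XOR 101001 = 001011
  pos 2: 101100 XOR 101001 = 000101
  pos 5: 101000 XOR 101001 = 000001
Remainder = 00010 (nonzero — an error is detected).

00010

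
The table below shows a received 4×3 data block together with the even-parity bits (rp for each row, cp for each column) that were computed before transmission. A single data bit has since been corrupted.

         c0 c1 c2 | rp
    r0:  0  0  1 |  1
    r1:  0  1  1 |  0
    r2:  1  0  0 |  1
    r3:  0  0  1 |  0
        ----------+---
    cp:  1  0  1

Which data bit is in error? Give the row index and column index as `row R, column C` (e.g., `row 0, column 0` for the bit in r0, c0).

Recompute each row's even parity and compare to rp:
  r0: data parity 1, sent rp 1 → ok
  r1: data parity 0, sent rp 0 → ok
  r2: data parity 1, sent rp 1 → ok
  r3: data parity 1, sent rp 0 → mismatch
Recompute each column's even parity and compare to cp:
  c0: data parity 1, sent cp 1 → ok
  c1: data parity 1, sent cp 0 → mismatch
  c2: data parity 1, sent cp 1 → ok
Exactly one row (r3) and one column (c1) fail → the flipped bit is at their intersection.

row 3, column 1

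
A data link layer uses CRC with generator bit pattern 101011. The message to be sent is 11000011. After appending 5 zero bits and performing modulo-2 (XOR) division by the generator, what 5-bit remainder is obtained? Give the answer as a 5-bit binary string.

Append 5 zeros: 1100001100000. Divide by 101011 (XOR where the leading bit is 1):
  pos 0: 110000 XOR 101011 = 011011
  pos 1: 110111 XOR 101011 = 011100
  pos 2: 111001 XOR 101011 = 010010
  pos 3: 100100 XOR 101011 = 001111
  pos 5: 111100 XOR 101011 = 010111
  pos 6: 101110 XOR 101011 = 000101
Remainder (last 5 bits) = 01010. This is the CRC / FCS.

01010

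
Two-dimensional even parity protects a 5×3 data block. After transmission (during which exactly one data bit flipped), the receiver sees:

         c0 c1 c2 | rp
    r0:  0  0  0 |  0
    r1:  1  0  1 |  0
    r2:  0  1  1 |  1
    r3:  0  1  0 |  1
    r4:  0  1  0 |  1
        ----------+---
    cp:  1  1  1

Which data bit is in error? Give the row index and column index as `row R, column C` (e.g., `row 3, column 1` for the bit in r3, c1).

Recompute each row's even parity and compare to rp:
  r0: data parity 0, sent rp 0 → ok
  r1: data parity 0, sent rp 0 → ok
  r2: data parity 0, sent rp 1 → mismatch
  r3: data parity 1, sent rp 1 → ok
  r4: data parity 1, sent rp 1 → ok
Recompute each column's even parity and compare to cp:
  c0: data parity 1, sent cp 1 → ok
  c1: data parity 1, sent cp 1 → ok
  c2: data parity 0, sent cp 1 → mismatch
Exactly one row (r2) and one column (c2) fail → the flipped bit is at their intersection.

row 2, column 2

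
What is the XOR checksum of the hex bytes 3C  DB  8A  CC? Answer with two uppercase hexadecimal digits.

A1

XOR the bytes together:
  start with 0x3C
  0x3C ⊕ 0xDB = 0xE7
  0xE7 ⊕ 0x8A = 0x6D
  0x6D ⊕ 0xCC = 0xA1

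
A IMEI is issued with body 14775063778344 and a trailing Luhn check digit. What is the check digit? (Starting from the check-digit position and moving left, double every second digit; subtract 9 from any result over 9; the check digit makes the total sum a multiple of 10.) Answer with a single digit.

Partial digits right→left: 4 4 3 8 7 7 3 6 0 5 7 7 4 1
Double every second digit counting from the check-digit position (so the 1st, 3rd, 5th, ... of the partial from the right).
  doubled (with −9 where >9): 8 6 5 6 0 5 8 → sum 38
  kept as-is: 4 8 7 6 5 7 1 → sum 38
Total = 38 + 38 = 76.
Check digit = (10 − (76 mod 10)) mod 10 = 4.

4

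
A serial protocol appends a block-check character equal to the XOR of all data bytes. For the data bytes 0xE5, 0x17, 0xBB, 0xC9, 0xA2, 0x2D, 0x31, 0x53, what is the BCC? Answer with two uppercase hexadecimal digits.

6D

XOR the bytes together:
  start with 0xE5
  0xE5 ⊕ 0x17 = 0xF2
  0xF2 ⊕ 0xBB = 0x49
  0x49 ⊕ 0xC9 = 0x80
  0x80 ⊕ 0xA2 = 0x22
  0x22 ⊕ 0x2D = 0x0F
  0x0F ⊕ 0x31 = 0x3E
  0x3E ⊕ 0x53 = 0x6D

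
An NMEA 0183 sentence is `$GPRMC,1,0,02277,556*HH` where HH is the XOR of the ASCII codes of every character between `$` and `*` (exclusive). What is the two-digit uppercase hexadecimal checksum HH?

4C

XOR the ASCII codes of the payload characters:
  'G' = 0x47 → acc = 0x47
  'P' = 0x50 → acc = 0x17
  'R' = 0x52 → acc = 0x45
  'M' = 0x4D → acc = 0x08
  'C' = 0x43 → acc = 0x4B
  ',' = 0x2C → acc = 0x67
  '1' = 0x31 → acc = 0x56
  ',' = 0x2C → acc = 0x7A
  '0' = 0x30 → acc = 0x4A
  ',' = 0x2C → acc = 0x66
  '0' = 0x30 → acc = 0x56
  '2' = 0x32 → acc = 0x64
  '2' = 0x32 → acc = 0x56
  '7' = 0x37 → acc = 0x61
  '7' = 0x37 → acc = 0x56
  ',' = 0x2C → acc = 0x7A
  '5' = 0x35 → acc = 0x4F
  '5' = 0x35 → acc = 0x7A
  '6' = 0x36 → acc = 0x4C
Checksum = 0x4C.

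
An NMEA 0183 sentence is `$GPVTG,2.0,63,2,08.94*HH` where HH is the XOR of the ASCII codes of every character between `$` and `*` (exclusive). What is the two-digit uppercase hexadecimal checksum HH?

62

XOR the ASCII codes of the payload characters:
  'G' = 0x47 → acc = 0x47
  'P' = 0x50 → acc = 0x17
  'V' = 0x56 → acc = 0x41
  'T' = 0x54 → acc = 0x15
  'G' = 0x47 → acc = 0x52
  ',' = 0x2C → acc = 0x7E
  '2' = 0x32 → acc = 0x4C
  '.' = 0x2E → acc = 0x62
  '0' = 0x30 → acc = 0x52
  ',' = 0x2C → acc = 0x7E
  '6' = 0x36 → acc = 0x48
  '3' = 0x33 → acc = 0x7B
  ',' = 0x2C → acc = 0x57
  '2' = 0x32 → acc = 0x65
  ',' = 0x2C → acc = 0x49
  '0' = 0x30 → acc = 0x79
  '8' = 0x38 → acc = 0x41
  '.' = 0x2E → acc = 0x6F
  '9' = 0x39 → acc = 0x56
  '4' = 0x34 → acc = 0x62
Checksum = 0x62.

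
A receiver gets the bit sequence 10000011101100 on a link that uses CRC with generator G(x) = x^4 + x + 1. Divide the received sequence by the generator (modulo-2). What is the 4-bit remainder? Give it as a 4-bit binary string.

Modulo-2 division of 10000011101100 by 10011:
  pos 0: 10000 XOR 10011 = 00011
  pos 3: 11011 XOR 10011 = 01000
  pos 4: 10001 XOR 10011 = 00010
  pos 7: 10011 XOR 10011 = 00000
Remainder = 0000 (zero — the frame passes the CRC check).

0000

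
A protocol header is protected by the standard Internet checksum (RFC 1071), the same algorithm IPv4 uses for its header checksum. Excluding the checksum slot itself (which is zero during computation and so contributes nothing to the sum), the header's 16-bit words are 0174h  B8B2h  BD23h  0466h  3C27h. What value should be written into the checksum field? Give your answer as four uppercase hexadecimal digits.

One's-complement addition (fold any carry out of bit 15 back into bit 0):
  0x0174 + 0xB8B2 = 0x0BA26
  0xBA26 + 0xBD23 = 0x17749 → wrap carry → 0x774A
  0x774A + 0x0466 = 0x07BB0
  0x7BB0 + 0x3C27 = 0x0B7D7
One's-complement sum = 0xB7D7.
Checksum = ~0xB7D7 & 0xFFFF = 0x4828.

4828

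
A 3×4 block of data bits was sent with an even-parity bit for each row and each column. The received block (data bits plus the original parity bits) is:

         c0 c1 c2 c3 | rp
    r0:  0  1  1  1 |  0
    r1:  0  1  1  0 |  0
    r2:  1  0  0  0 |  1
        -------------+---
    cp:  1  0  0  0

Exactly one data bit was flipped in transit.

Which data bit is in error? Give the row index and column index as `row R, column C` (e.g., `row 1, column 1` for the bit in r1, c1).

row 0, column 3

Recompute each row's even parity and compare to rp:
  r0: data parity 1, sent rp 0 → mismatch
  r1: data parity 0, sent rp 0 → ok
  r2: data parity 1, sent rp 1 → ok
Recompute each column's even parity and compare to cp:
  c0: data parity 1, sent cp 1 → ok
  c1: data parity 0, sent cp 0 → ok
  c2: data parity 0, sent cp 0 → ok
  c3: data parity 1, sent cp 0 → mismatch
Exactly one row (r0) and one column (c3) fail → the flipped bit is at their intersection.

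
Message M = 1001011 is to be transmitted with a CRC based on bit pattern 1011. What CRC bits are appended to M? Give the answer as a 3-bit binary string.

Append 3 zeros: 1001011000. Divide by 1011 (XOR where the leading bit is 1):
  pos 0: 1001 XOR 1011 = 0010
  pos 2: 1001 XOR 1011 = 0010
  pos 4: 1010 XOR 1011 = 0001
Remainder (last 3 bits) = 100. This is the CRC / FCS.

100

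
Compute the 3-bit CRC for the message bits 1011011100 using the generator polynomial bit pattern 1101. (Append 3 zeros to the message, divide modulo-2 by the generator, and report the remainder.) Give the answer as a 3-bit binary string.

Append 3 zeros: 1011011100000. Divide by 1101 (XOR where the leading bit is 1):
  pos 0: 1011 XOR 1101 = 0110
  pos 1: 1100 XOR 1101 = 0001
  pos 4: 1111 XOR 1101 = 0010
  pos 6: 1000 XOR 1101 = 0101
  pos 7: 1010 XOR 1101 = 0111
  pos 8: 1110 XOR 1101 = 0011
Remainder (last 3 bits) = 110. This is the CRC / FCS.

110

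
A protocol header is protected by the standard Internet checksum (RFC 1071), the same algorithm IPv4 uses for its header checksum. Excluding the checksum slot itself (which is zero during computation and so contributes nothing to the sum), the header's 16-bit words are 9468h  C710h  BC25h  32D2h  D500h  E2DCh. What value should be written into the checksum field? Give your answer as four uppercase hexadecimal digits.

FDB0

One's-complement addition (fold any carry out of bit 15 back into bit 0):
  0x9468 + 0xC710 = 0x15B78 → wrap carry → 0x5B79
  0x5B79 + 0xBC25 = 0x1179E → wrap carry → 0x179F
  0x179F + 0x32D2 = 0x04A71
  0x4A71 + 0xD500 = 0x11F71 → wrap carry → 0x1F72
  0x1F72 + 0xE2DC = 0x1024E → wrap carry → 0x024F
One's-complement sum = 0x024F.
Checksum = ~0x024F & 0xFFFF = 0xFDB0.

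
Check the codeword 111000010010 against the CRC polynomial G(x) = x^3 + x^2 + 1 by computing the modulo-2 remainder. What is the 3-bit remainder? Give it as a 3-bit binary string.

Modulo-2 division of 111000010010 by 1101:
  pos 0: 1110 XOR 1101 = 0011
  pos 2: 1100 XOR 1101 = 0001
  pos 5: 1010 XOR 1101 = 0111
  pos 6: 1110 XOR 1101 = 0011
  pos 8: 1110 XOR 1101 = 0011
Remainder = 011 (nonzero — an error is detected).

011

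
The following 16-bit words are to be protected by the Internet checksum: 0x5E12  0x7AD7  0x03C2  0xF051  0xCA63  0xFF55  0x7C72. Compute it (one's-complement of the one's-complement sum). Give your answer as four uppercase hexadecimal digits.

ECD5

One's-complement addition (fold any carry out of bit 15 back into bit 0):
  0x5E12 + 0x7AD7 = 0x0D8E9
  0xD8E9 + 0x03C2 = 0x0DCAB
  0xDCAB + 0xF051 = 0x1CCFC → wrap carry → 0xCCFD
  0xCCFD + 0xCA63 = 0x19760 → wrap carry → 0x9761
  0x9761 + 0xFF55 = 0x196B6 → wrap carry → 0x96B7
  0x96B7 + 0x7C72 = 0x11329 → wrap carry → 0x132A
One's-complement sum = 0x132A.
Checksum = ~0x132A & 0xFFFF = 0xECD5.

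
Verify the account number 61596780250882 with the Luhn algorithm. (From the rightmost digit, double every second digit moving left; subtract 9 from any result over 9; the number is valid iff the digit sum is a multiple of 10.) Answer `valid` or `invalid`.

From the right, keep odd positions and double even positions (subtract 9 from any doubled value over 9):
  doubled (positions 2,4,...): 7 0 4 7 3 1 3 → sum 25
  kept (positions 1,3,...): 2 8 5 0 7 9 1 → sum 32
Total = 57.
57 mod 10 = 7, so the number is invalid.

invalid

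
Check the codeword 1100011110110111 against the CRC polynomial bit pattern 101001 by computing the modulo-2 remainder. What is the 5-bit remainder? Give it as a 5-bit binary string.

00010

Modulo-2 division of 1100011110110111 by 101001:
  pos 0: 110001 XOR 101001 = 011000
  pos 1: 110001 XOR 101001 = 011000
  pos 2: 110001 XOR 101001 = 011000
  pos 3: 110001 XOR 101001 = 011000
  pos 4: 110000 XOR 101001 = 011001
  pos 5: 110011 XOR 101001 = 011010
  pos 6: 110101 XOR 101001 = 011100
  pos 7: 111000 XOR 101001 = 010001
  pos 8: 100011 XOR 101001 = 001010
  pos 10: 101011 XOR 101001 = 000010
Remainder = 00010 (nonzero — an error is detected).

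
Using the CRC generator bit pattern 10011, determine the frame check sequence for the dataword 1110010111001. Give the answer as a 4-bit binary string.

Append 4 zeros: 11100101110010000. Divide by 10011 (XOR where the leading bit is 1):
  pos 0: 11100 XOR 10011 = 01111
  pos 1: 11111 XOR 10011 = 01100
  pos 2: 11000 XOR 10011 = 01011
  pos 3: 10111 XOR 10011 = 00100
  pos 5: 10011 XOR 10011 = 00000
  pos 12: 10000 XOR 10011 = 00011
Remainder (last 4 bits) = 0011. This is the CRC / FCS.

0011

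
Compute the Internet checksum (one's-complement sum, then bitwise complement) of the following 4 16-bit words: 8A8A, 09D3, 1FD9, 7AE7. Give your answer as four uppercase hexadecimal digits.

D0E1

One's-complement addition (fold any carry out of bit 15 back into bit 0):
  0x8A8A + 0x09D3 = 0x0945D
  0x945D + 0x1FD9 = 0x0B436
  0xB436 + 0x7AE7 = 0x12F1D → wrap carry → 0x2F1E
One's-complement sum = 0x2F1E.
Checksum = ~0x2F1E & 0xFFFF = 0xD0E1.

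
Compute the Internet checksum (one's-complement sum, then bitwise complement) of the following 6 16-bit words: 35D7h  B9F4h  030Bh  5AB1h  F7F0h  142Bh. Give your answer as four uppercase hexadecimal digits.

One's-complement addition (fold any carry out of bit 15 back into bit 0):
  0x35D7 + 0xB9F4 = 0x0EFCB
  0xEFCB + 0x030B = 0x0F2D6
  0xF2D6 + 0x5AB1 = 0x14D87 → wrap carry → 0x4D88
  0x4D88 + 0xF7F0 = 0x14578 → wrap carry → 0x4579
  0x4579 + 0x142B = 0x059A4
One's-complement sum = 0x59A4.
Checksum = ~0x59A4 & 0xFFFF = 0xA65B.

A65B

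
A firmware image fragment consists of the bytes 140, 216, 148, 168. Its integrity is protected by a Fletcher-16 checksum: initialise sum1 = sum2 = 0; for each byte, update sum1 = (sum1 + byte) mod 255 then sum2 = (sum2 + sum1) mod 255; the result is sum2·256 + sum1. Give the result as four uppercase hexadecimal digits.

8EA2

Running sums (mod 255):
  after byte 0 (140): sum1=140, sum2=140
  after byte 1 (216): sum1=101, sum2=241
  after byte 2 (148): sum1=249, sum2=235
  after byte 3 (168): sum1=162, sum2=142
Checksum = sum2·256 + sum1 = 142·256 + 162 = 36514 = 0x8EA2.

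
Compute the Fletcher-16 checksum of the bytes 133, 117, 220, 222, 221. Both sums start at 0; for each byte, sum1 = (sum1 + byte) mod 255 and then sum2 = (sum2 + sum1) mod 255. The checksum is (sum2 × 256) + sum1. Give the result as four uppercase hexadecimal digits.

Running sums (mod 255):
  after byte 0 (133): sum1=133, sum2=133
  after byte 1 (117): sum1=250, sum2=128
  after byte 2 (220): sum1=215, sum2=88
  after byte 3 (222): sum1=182, sum2=15
  after byte 4 (221): sum1=148, sum2=163
Checksum = sum2·256 + sum1 = 163·256 + 148 = 41876 = 0xA394.

A394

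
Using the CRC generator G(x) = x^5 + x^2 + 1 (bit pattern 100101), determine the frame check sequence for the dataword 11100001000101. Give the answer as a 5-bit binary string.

Append 5 zeros: 1110000100010100000. Divide by 100101 (XOR where the leading bit is 1):
  pos 0: 111000 XOR 100101 = 011101
  pos 1: 111010 XOR 100101 = 011111
  pos 2: 111111 XOR 100101 = 011010
  pos 3: 110100 XOR 100101 = 010001
  pos 4: 100010 XOR 100101 = 000111
  pos 7: 111010 XOR 100101 = 011111
  pos 8: 111111 XOR 100101 = 011010
  pos 9: 110100 XOR 100101 = 010001
  pos 10: 100010 XOR 100101 = 000111
  pos 13: 111000 XOR 100101 = 011101
Remainder (last 5 bits) = 11101. This is the CRC / FCS.

11101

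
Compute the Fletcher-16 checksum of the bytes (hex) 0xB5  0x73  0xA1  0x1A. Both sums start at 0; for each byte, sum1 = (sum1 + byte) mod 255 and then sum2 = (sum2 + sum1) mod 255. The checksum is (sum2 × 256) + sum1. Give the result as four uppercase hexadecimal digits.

Running sums (mod 255):
  after byte 0 (0xB5): sum1=181, sum2=181
  after byte 1 (0x73): sum1=41, sum2=222
  after byte 2 (0xA1): sum1=202, sum2=169
  after byte 3 (0x1A): sum1=228, sum2=142
Checksum = sum2·256 + sum1 = 142·256 + 228 = 36580 = 0x8EE4.

8EE4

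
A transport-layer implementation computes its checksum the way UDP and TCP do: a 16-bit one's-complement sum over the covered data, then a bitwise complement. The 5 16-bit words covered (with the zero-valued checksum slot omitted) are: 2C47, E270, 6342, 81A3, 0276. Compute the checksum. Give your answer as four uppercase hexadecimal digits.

One's-complement addition (fold any carry out of bit 15 back into bit 0):
  0x2C47 + 0xE270 = 0x10EB7 → wrap carry → 0x0EB8
  0x0EB8 + 0x6342 = 0x071FA
  0x71FA + 0x81A3 = 0x0F39D
  0xF39D + 0x0276 = 0x0F613
One's-complement sum = 0xF613.
Checksum = ~0xF613 & 0xFFFF = 0x09EC.

09EC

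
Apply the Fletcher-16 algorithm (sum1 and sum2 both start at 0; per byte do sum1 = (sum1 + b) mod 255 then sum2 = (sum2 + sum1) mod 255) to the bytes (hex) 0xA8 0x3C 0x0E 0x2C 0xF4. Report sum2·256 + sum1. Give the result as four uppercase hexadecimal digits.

Running sums (mod 255):
  after byte 0 (0xA8): sum1=168, sum2=168
  after byte 1 (0x3C): sum1=228, sum2=141
  after byte 2 (0x0E): sum1=242, sum2=128
  after byte 3 (0x2C): sum1=31, sum2=159
  after byte 4 (0xF4): sum1=20, sum2=179
Checksum = sum2·256 + sum1 = 179·256 + 20 = 45844 = 0xB314.

B314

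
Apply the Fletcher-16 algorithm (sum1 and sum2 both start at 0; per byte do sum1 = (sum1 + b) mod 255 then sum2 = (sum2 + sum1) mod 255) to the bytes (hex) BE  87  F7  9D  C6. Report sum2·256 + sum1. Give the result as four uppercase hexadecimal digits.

C1A2

Running sums (mod 255):
  after byte 0 (BE): sum1=190, sum2=190
  after byte 1 (87): sum1=70, sum2=5
  after byte 2 (F7): sum1=62, sum2=67
  after byte 3 (9D): sum1=219, sum2=31
  after byte 4 (C6): sum1=162, sum2=193
Checksum = sum2·256 + sum1 = 193·256 + 162 = 49570 = 0xC1A2.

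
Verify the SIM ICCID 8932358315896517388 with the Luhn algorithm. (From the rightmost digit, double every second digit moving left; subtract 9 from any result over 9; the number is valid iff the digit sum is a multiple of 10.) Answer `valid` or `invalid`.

invalid

From the right, keep odd positions and double even positions (subtract 9 from any doubled value over 9):
  doubled (positions 2,4,...): 7 5 1 9 1 6 1 4 9 → sum 43
  kept (positions 1,3,...): 8 3 1 6 8 1 8 3 3 8 → sum 49
Total = 92.
92 mod 10 = 2, so the number is invalid.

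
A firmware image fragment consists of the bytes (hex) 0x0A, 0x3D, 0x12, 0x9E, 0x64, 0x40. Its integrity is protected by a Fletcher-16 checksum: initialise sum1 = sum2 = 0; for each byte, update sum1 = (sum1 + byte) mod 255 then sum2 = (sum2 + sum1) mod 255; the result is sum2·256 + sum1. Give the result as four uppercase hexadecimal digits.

9B9C

Running sums (mod 255):
  after byte 0 (0x0A): sum1=10, sum2=10
  after byte 1 (0x3D): sum1=71, sum2=81
  after byte 2 (0x12): sum1=89, sum2=170
  after byte 3 (0x9E): sum1=247, sum2=162
  after byte 4 (0x64): sum1=92, sum2=254
  after byte 5 (0x40): sum1=156, sum2=155
Checksum = sum2·256 + sum1 = 155·256 + 156 = 39836 = 0x9B9C.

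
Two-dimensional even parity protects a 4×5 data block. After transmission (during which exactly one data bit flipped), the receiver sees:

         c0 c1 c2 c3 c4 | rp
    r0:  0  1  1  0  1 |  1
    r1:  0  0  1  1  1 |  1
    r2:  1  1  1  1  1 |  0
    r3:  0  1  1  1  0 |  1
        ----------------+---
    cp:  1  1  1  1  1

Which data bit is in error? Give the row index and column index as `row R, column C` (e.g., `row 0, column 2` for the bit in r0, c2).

row 2, column 2

Recompute each row's even parity and compare to rp:
  r0: data parity 1, sent rp 1 → ok
  r1: data parity 1, sent rp 1 → ok
  r2: data parity 1, sent rp 0 → mismatch
  r3: data parity 1, sent rp 1 → ok
Recompute each column's even parity and compare to cp:
  c0: data parity 1, sent cp 1 → ok
  c1: data parity 1, sent cp 1 → ok
  c2: data parity 0, sent cp 1 → mismatch
  c3: data parity 1, sent cp 1 → ok
  c4: data parity 1, sent cp 1 → ok
Exactly one row (r2) and one column (c2) fail → the flipped bit is at their intersection.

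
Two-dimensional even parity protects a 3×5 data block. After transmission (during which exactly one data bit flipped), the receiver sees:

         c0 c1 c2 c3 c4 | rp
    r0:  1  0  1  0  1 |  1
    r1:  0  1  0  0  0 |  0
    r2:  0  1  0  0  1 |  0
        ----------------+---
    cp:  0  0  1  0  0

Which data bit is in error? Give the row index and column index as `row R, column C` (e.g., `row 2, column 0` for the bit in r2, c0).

row 1, column 0

Recompute each row's even parity and compare to rp:
  r0: data parity 1, sent rp 1 → ok
  r1: data parity 1, sent rp 0 → mismatch
  r2: data parity 0, sent rp 0 → ok
Recompute each column's even parity and compare to cp:
  c0: data parity 1, sent cp 0 → mismatch
  c1: data parity 0, sent cp 0 → ok
  c2: data parity 1, sent cp 1 → ok
  c3: data parity 0, sent cp 0 → ok
  c4: data parity 0, sent cp 0 → ok
Exactly one row (r1) and one column (c0) fail → the flipped bit is at their intersection.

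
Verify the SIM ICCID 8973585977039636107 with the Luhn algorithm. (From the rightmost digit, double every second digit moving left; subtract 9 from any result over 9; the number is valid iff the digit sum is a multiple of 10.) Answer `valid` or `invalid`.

valid

From the right, keep odd positions and double even positions (subtract 9 from any doubled value over 9):
  doubled (positions 2,4,...): 0 3 3 6 5 9 7 6 9 → sum 48
  kept (positions 1,3,...): 7 1 3 9 0 7 5 5 7 8 → sum 52
Total = 100.
100 mod 10 = 0, so the number is valid.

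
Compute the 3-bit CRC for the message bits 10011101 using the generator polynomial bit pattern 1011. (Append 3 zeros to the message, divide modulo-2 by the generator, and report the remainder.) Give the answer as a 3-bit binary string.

Append 3 zeros: 10011101000. Divide by 1011 (XOR where the leading bit is 1):
  pos 0: 1001 XOR 1011 = 0010
  pos 2: 1011 XOR 1011 = 0000
  pos 7: 1000 XOR 1011 = 0011
Remainder (last 3 bits) = 011. This is the CRC / FCS.

011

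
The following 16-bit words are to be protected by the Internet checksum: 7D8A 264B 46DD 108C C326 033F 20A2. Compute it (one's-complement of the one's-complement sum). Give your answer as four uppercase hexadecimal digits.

One's-complement addition (fold any carry out of bit 15 back into bit 0):
  0x7D8A + 0x264B = 0x0A3D5
  0xA3D5 + 0x46DD = 0x0EAB2
  0xEAB2 + 0x108C = 0x0FB3E
  0xFB3E + 0xC326 = 0x1BE64 → wrap carry → 0xBE65
  0xBE65 + 0x033F = 0x0C1A4
  0xC1A4 + 0x20A2 = 0x0E246
One's-complement sum = 0xE246.
Checksum = ~0xE246 & 0xFFFF = 0x1DB9.

1DB9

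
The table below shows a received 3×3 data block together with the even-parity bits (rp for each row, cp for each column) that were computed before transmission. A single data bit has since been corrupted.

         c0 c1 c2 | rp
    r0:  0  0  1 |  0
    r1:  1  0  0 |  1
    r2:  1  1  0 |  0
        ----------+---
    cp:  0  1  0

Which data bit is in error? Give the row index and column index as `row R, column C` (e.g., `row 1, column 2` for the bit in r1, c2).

row 0, column 2

Recompute each row's even parity and compare to rp:
  r0: data parity 1, sent rp 0 → mismatch
  r1: data parity 1, sent rp 1 → ok
  r2: data parity 0, sent rp 0 → ok
Recompute each column's even parity and compare to cp:
  c0: data parity 0, sent cp 0 → ok
  c1: data parity 1, sent cp 1 → ok
  c2: data parity 1, sent cp 0 → mismatch
Exactly one row (r0) and one column (c2) fail → the flipped bit is at their intersection.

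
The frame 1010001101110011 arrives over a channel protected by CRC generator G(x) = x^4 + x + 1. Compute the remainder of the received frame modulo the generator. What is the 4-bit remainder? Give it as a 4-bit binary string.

1001

Modulo-2 division of 1010001101110011 by 10011:
  pos 0: 10100 XOR 10011 = 00111
  pos 2: 11101 XOR 10011 = 01110
  pos 3: 11101 XOR 10011 = 01110
  pos 4: 11100 XOR 10011 = 01111
  pos 5: 11111 XOR 10011 = 01100
  pos 6: 11001 XOR 10011 = 01010
  pos 7: 10101 XOR 10011 = 00110
  pos 9: 11000 XOR 10011 = 01011
  pos 10: 10111 XOR 10011 = 00100
Remainder = 1001 (nonzero — an error is detected).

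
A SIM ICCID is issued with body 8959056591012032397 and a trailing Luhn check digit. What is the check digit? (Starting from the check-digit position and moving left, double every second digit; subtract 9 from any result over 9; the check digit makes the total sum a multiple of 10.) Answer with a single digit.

Partial digits right→left: 7 9 3 2 3 0 2 1 0 1 9 5 6 5 0 9 5 9 8
Double every second digit counting from the check-digit position (so the 1st, 3rd, 5th, ... of the partial from the right).
  doubled (with −9 where >9): 5 6 6 4 0 9 3 0 1 7 → sum 41
  kept as-is: 9 2 0 1 1 5 5 9 9 → sum 41
Total = 41 + 41 = 82.
Check digit = (10 − (82 mod 10)) mod 10 = 8.

8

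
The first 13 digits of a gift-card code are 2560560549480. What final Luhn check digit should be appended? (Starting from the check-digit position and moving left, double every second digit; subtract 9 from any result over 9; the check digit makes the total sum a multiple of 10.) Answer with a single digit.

Partial digits right→left: 0 8 4 9 4 5 0 6 5 0 6 5 2
Double every second digit counting from the check-digit position (so the 1st, 3rd, 5th, ... of the partial from the right).
  doubled (with −9 where >9): 0 8 8 0 1 3 4 → sum 24
  kept as-is: 8 9 5 6 0 5 → sum 33
Total = 24 + 33 = 57.
Check digit = (10 − (57 mod 10)) mod 10 = 3.

3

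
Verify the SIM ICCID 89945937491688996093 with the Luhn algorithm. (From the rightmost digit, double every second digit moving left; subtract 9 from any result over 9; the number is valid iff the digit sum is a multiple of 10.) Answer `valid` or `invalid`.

From the right, keep odd positions and double even positions (subtract 9 from any doubled value over 9):
  doubled (positions 2,4,...): 9 3 9 7 2 8 6 1 9 7 → sum 61
  kept (positions 1,3,...): 3 0 9 8 6 9 7 9 4 9 → sum 64
Total = 125.
125 mod 10 = 5, so the number is invalid.

invalid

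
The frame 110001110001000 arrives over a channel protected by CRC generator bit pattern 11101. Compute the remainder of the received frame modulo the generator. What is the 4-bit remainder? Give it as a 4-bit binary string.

Modulo-2 division of 110001110001000 by 11101:
  pos 0: 11000 XOR 11101 = 00101
  pos 2: 10111 XOR 11101 = 01010
  pos 3: 10101 XOR 11101 = 01000
  pos 4: 10000 XOR 11101 = 01101
  pos 5: 11010 XOR 11101 = 00111
  pos 7: 11101 XOR 11101 = 00000
Remainder = 0000 (zero — the frame passes the CRC check).

0000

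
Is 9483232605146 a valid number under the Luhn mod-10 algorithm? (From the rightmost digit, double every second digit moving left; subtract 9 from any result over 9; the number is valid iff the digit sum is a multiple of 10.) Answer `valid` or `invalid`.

From the right, keep odd positions and double even positions (subtract 9 from any doubled value over 9):
  doubled (positions 2,4,...): 8 1 3 6 6 8 → sum 32
  kept (positions 1,3,...): 6 1 0 2 2 8 9 → sum 28
Total = 60.
60 mod 10 = 0, so the number is valid.

valid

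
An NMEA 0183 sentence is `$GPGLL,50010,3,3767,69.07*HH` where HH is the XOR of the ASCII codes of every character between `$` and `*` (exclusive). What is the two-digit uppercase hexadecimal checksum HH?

74

XOR the ASCII codes of the payload characters:
  'G' = 0x47 → acc = 0x47
  'P' = 0x50 → acc = 0x17
  'G' = 0x47 → acc = 0x50
  'L' = 0x4C → acc = 0x1C
  'L' = 0x4C → acc = 0x50
  ',' = 0x2C → acc = 0x7C
  '5' = 0x35 → acc = 0x49
  '0' = 0x30 → acc = 0x79
  '0' = 0x30 → acc = 0x49
  '1' = 0x31 → acc = 0x78
  '0' = 0x30 → acc = 0x48
  ',' = 0x2C → acc = 0x64
  '3' = 0x33 → acc = 0x57
  ',' = 0x2C → acc = 0x7B
  '3' = 0x33 → acc = 0x48
  '7' = 0x37 → acc = 0x7F
  '6' = 0x36 → acc = 0x49
  '7' = 0x37 → acc = 0x7E
  ',' = 0x2C → acc = 0x52
  '6' = 0x36 → acc = 0x64
  '9' = 0x39 → acc = 0x5D
  '.' = 0x2E → acc = 0x73
  '0' = 0x30 → acc = 0x43
  '7' = 0x37 → acc = 0x74
Checksum = 0x74.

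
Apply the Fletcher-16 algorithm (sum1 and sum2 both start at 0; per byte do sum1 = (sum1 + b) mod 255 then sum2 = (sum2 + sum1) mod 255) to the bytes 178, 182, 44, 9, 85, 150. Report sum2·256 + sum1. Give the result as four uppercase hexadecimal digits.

CE8A

Running sums (mod 255):
  after byte 0 (178): sum1=178, sum2=178
  after byte 1 (182): sum1=105, sum2=28
  after byte 2 (44): sum1=149, sum2=177
  after byte 3 (9): sum1=158, sum2=80
  after byte 4 (85): sum1=243, sum2=68
  after byte 5 (150): sum1=138, sum2=206
Checksum = sum2·256 + sum1 = 206·256 + 138 = 52874 = 0xCE8A.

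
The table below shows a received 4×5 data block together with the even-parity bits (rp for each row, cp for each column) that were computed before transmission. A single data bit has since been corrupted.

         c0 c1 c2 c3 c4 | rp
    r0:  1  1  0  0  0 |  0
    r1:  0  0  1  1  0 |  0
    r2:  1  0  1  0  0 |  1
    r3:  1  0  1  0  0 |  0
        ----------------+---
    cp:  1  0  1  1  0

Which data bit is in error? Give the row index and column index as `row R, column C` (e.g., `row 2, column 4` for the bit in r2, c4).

row 2, column 1

Recompute each row's even parity and compare to rp:
  r0: data parity 0, sent rp 0 → ok
  r1: data parity 0, sent rp 0 → ok
  r2: data parity 0, sent rp 1 → mismatch
  r3: data parity 0, sent rp 0 → ok
Recompute each column's even parity and compare to cp:
  c0: data parity 1, sent cp 1 → ok
  c1: data parity 1, sent cp 0 → mismatch
  c2: data parity 1, sent cp 1 → ok
  c3: data parity 1, sent cp 1 → ok
  c4: data parity 0, sent cp 0 → ok
Exactly one row (r2) and one column (c1) fail → the flipped bit is at their intersection.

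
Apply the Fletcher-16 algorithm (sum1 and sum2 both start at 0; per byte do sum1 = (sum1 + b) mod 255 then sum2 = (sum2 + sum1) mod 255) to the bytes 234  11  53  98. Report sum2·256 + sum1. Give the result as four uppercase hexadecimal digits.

Running sums (mod 255):
  after byte 0 (234): sum1=234, sum2=234
  after byte 1 (11): sum1=245, sum2=224
  after byte 2 (53): sum1=43, sum2=12
  after byte 3 (98): sum1=141, sum2=153
Checksum = sum2·256 + sum1 = 153·256 + 141 = 39309 = 0x998D.

998D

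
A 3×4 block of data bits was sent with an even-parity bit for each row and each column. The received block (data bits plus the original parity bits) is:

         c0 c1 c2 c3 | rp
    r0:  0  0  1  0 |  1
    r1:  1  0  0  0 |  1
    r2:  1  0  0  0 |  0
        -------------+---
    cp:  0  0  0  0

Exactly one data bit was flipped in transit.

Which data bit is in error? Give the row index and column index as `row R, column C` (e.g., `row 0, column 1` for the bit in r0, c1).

row 2, column 2

Recompute each row's even parity and compare to rp:
  r0: data parity 1, sent rp 1 → ok
  r1: data parity 1, sent rp 1 → ok
  r2: data parity 1, sent rp 0 → mismatch
Recompute each column's even parity and compare to cp:
  c0: data parity 0, sent cp 0 → ok
  c1: data parity 0, sent cp 0 → ok
  c2: data parity 1, sent cp 0 → mismatch
  c3: data parity 0, sent cp 0 → ok
Exactly one row (r2) and one column (c2) fail → the flipped bit is at their intersection.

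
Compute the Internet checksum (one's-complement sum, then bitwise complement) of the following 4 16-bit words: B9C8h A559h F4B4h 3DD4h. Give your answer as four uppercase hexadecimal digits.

6E54

One's-complement addition (fold any carry out of bit 15 back into bit 0):
  0xB9C8 + 0xA559 = 0x15F21 → wrap carry → 0x5F22
  0x5F22 + 0xF4B4 = 0x153D6 → wrap carry → 0x53D7
  0x53D7 + 0x3DD4 = 0x091AB
One's-complement sum = 0x91AB.
Checksum = ~0x91AB & 0xFFFF = 0x6E54.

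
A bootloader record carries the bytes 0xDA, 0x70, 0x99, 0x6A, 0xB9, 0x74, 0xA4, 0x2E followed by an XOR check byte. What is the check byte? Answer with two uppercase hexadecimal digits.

1E

XOR the bytes together:
  start with 0xDA
  0xDA ⊕ 0x70 = 0xAA
  0xAA ⊕ 0x99 = 0x33
  0x33 ⊕ 0x6A = 0x59
  0x59 ⊕ 0xB9 = 0xE0
  0xE0 ⊕ 0x74 = 0x94
  0x94 ⊕ 0xA4 = 0x30
  0x30 ⊕ 0x2E = 0x1E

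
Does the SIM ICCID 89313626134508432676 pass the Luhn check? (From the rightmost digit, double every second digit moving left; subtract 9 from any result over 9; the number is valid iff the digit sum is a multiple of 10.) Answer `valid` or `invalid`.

invalid

From the right, keep odd positions and double even positions (subtract 9 from any doubled value over 9):
  doubled (positions 2,4,...): 5 4 8 0 8 2 4 6 6 7 → sum 50
  kept (positions 1,3,...): 6 6 3 8 5 3 6 6 1 9 → sum 53
Total = 103.
103 mod 10 = 3, so the number is invalid.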